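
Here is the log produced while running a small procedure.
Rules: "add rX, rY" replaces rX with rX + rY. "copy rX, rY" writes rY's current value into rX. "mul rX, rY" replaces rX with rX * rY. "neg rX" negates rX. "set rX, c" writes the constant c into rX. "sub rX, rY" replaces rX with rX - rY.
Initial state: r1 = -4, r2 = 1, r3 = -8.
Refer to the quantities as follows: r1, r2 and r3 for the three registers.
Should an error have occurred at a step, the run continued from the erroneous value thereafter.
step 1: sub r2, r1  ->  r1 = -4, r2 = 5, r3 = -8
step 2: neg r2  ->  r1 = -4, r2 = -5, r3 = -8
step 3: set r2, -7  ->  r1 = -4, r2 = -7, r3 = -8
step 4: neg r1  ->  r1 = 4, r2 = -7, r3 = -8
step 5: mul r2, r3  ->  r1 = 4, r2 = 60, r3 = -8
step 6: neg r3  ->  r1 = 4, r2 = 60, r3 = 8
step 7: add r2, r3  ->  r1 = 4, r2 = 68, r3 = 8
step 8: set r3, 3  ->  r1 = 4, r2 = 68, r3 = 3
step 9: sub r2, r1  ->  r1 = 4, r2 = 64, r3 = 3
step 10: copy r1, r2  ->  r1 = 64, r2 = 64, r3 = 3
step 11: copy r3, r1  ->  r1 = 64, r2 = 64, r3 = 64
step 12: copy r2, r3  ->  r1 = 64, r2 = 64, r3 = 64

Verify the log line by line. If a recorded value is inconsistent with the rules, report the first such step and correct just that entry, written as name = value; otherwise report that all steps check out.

step 5, r2 = 56

Step 1: r2 = 1 - -4 = 5 — agrees with the log.
Step 2: r2 = -(5) = -5 — no discrepancy.
Step 3: r2 = -7 — verified.
Step 4: r1 = -(-4) = 4 — in agreement.
Step 5: r2 = -7 * -8 = 56 — the entry is off here.
Conclusion: step 5 carries the first error; the entry should be r2 = 56.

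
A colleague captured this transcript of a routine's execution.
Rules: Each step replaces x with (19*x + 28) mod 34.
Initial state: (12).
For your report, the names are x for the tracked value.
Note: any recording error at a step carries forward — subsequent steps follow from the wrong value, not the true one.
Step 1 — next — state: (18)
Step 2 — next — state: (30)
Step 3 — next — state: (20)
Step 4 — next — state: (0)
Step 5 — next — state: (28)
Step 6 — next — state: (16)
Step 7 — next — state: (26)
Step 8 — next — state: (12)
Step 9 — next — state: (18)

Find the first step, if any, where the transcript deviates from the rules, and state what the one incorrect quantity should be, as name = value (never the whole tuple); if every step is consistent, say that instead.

no error

Step 1: x = (19*12 + 28) mod 34 = 18 — same as recorded.
Step 2: x = (19*18 + 28) mod 34 = 30 — agrees with the transcript.
Step 3: x = (19*30 + 28) mod 34 = 20 — confirmed correct.
Step 4: x = (19*20 + 28) mod 34 = 0 — exactly as logged.
Step 5: x = (19*0 + 28) mod 34 = 28 — checks out.
Step 6: x = (19*28 + 28) mod 34 = 16 — exactly as logged.
Step 7: x = (19*16 + 28) mod 34 = 26 — checks out.
Step 8: x = (19*26 + 28) mod 34 = 12 — in agreement.
Step 9: x = (19*12 + 28) mod 34 = 18 — exactly as logged.
No step deviates from the rules.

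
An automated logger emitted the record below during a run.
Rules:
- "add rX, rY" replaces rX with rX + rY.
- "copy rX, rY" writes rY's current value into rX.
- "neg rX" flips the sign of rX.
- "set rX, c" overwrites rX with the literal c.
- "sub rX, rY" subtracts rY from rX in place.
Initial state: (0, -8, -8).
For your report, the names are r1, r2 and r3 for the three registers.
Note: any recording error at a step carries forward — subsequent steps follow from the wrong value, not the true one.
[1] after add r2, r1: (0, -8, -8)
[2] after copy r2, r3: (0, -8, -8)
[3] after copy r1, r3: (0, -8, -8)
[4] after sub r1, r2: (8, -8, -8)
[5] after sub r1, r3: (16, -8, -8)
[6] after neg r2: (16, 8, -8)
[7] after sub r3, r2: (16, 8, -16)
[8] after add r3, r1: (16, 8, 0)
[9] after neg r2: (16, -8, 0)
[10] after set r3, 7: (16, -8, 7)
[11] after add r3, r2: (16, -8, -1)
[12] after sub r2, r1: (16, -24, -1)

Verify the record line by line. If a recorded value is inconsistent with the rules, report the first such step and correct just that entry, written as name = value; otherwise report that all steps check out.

step 1: r2 = -8 + 0 = -8 -> agrees with the record
step 2: r2 = -8 -> matches
step 3: r1 = -8 -> the record has a different value
First incorrect step: 3; the correct value is r1 = -8.

step 3, r1 = -8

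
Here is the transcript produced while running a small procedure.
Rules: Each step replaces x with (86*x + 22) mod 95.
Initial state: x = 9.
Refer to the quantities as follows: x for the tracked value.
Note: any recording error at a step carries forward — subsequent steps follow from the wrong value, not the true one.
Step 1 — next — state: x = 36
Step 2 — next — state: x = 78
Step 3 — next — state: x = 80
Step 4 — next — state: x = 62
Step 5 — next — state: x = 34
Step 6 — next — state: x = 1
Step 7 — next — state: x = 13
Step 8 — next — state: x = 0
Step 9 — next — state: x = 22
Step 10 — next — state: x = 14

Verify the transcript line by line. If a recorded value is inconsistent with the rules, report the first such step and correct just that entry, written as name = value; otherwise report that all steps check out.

no error

Step 1: x = (86*9 + 22) mod 95 = 36 — same as recorded.
Step 2: x = (86*36 + 22) mod 95 = 78 — same as recorded.
Step 3: x = (86*78 + 22) mod 95 = 80 — confirmed correct.
Step 4: x = (86*80 + 22) mod 95 = 62 — confirmed correct.
Step 5: x = (86*62 + 22) mod 95 = 34 — confirmed correct.
Step 6: x = (86*34 + 22) mod 95 = 1 — no discrepancy.
Step 7: x = (86*1 + 22) mod 95 = 13 — in agreement.
Step 8: x = (86*13 + 22) mod 95 = 0 — exactly as logged.
Step 9: x = (86*0 + 22) mod 95 = 22 — same as recorded.
Step 10: x = (86*22 + 22) mod 95 = 14 — exactly as logged.
All steps check out; nothing to correct.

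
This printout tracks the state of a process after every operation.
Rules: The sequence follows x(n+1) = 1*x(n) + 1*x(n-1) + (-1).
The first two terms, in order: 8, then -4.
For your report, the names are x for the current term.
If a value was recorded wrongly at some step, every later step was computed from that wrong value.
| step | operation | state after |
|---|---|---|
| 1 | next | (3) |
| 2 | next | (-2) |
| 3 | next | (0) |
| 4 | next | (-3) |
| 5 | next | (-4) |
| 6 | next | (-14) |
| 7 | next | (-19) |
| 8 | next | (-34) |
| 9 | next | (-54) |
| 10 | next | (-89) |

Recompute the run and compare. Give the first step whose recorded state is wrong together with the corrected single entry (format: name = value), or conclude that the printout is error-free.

1. x = 1*(-4) + (1)*(8) + (-1) = 3 (verified)
2. x = 1*(3) + (1)*(-4) + (-1) = -2 (same as recorded)
3. x = 1*(-2) + (1)*(3) + (-1) = 0 (consistent with the printout)
4. x = 1*(0) + (1)*(-2) + (-1) = -3 (same as recorded)
5. x = 1*(-3) + (1)*(0) + (-1) = -4 (exactly as logged)
6. x = 1*(-4) + (1)*(-3) + (-1) = -8 (a discrepancy with the printout)
First deviation found at step 6; the corrected entry is x = -8.

step 6, x = -8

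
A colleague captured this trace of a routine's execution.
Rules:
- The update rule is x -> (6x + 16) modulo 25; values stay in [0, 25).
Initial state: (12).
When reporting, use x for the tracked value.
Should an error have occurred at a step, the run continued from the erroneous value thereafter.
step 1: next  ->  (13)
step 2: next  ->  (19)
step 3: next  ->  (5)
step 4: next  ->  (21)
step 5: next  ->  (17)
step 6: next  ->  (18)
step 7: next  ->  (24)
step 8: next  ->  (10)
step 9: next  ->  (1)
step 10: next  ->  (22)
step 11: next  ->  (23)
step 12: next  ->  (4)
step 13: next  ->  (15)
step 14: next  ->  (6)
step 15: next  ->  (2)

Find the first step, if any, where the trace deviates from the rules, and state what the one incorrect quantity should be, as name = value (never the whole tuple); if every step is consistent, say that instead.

no error

1. x = (6*12 + 16) mod 25 = 13 (checks out)
2. x = (6*13 + 16) mod 25 = 19 (exactly as logged)
3. x = (6*19 + 16) mod 25 = 5 (in agreement)
4. x = (6*5 + 16) mod 25 = 21 (agrees with the trace)
5. x = (6*21 + 16) mod 25 = 17 (same as recorded)
6. x = (6*17 + 16) mod 25 = 18 (confirmed correct)
7. x = (6*18 + 16) mod 25 = 24 (matches)
8. x = (6*24 + 16) mod 25 = 10 (in agreement)
9. x = (6*10 + 16) mod 25 = 1 (matches)
10. x = (6*1 + 16) mod 25 = 22 (matches)
11. x = (6*22 + 16) mod 25 = 23 (consistent with the trace)
12. x = (6*23 + 16) mod 25 = 4 (in agreement)
13. x = (6*4 + 16) mod 25 = 15 (consistent with the trace)
14. x = (6*15 + 16) mod 25 = 6 (no discrepancy)
15. x = (6*6 + 16) mod 25 = 2 (matches)
Every step is consistent.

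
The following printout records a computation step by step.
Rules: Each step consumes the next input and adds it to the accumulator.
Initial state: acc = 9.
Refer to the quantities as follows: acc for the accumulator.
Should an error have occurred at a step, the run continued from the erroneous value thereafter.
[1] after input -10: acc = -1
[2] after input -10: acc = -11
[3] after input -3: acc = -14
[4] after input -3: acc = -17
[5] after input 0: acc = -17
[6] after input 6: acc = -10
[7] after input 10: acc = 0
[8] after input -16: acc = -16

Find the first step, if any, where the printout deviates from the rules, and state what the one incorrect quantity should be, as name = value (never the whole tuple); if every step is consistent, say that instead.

Step 1: acc = 9 + -10 = -1 — no discrepancy.
Step 2: acc = -1 + -10 = -11 — consistent with the printout.
Step 3: acc = -11 + -3 = -14 — consistent with the printout.
Step 4: acc = -14 + -3 = -17 — exactly as logged.
Step 5: acc = -17 + 0 = -17 — exactly as logged.
Step 6: acc = -17 + 6 = -11 — the recorded entry deviates here.
That makes step 6 the first incorrect line — acc = -11 is what it should show.

step 6, acc = -11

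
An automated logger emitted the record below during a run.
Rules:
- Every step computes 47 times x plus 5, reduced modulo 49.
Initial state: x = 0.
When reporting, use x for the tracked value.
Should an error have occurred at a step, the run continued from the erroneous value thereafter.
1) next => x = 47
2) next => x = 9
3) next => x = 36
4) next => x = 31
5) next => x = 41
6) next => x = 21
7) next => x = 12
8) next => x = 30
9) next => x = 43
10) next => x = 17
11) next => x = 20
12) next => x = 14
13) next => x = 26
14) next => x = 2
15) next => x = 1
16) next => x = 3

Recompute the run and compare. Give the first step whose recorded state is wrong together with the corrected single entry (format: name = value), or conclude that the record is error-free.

step 1, x = 5

1. x = (47*0 + 5) mod 49 = 5 (the record disagrees here)
Step 1 is the first one off; corrected, x = 5.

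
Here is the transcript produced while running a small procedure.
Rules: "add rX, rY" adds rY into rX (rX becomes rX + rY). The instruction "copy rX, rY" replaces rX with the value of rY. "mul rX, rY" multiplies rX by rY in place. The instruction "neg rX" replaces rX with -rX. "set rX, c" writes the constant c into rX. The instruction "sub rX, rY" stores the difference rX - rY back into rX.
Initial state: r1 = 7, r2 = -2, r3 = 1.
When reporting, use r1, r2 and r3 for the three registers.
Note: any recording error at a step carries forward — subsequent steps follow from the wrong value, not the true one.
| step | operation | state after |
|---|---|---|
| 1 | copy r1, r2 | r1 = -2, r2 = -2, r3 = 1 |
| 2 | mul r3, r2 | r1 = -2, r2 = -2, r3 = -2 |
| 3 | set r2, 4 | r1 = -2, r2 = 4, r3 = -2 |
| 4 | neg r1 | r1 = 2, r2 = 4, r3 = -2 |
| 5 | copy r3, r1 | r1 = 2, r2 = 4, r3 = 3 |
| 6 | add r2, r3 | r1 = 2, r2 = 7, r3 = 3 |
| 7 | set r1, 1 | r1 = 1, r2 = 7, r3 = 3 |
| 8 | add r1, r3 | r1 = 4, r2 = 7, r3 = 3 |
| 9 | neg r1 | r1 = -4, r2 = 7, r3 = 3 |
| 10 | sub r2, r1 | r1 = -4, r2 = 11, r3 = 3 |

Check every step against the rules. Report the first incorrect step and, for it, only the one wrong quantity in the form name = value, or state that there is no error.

1. r1 = -2 (no discrepancy)
2. r3 = 1 * -2 = -2 (in agreement)
3. r2 = 4 (consistent with the transcript)
4. r1 = -(-2) = 2 (verified)
5. r3 = 2 (not what was recorded)
Conclusion: step 5 carries the first error; the entry should be r3 = 2.

step 5, r3 = 2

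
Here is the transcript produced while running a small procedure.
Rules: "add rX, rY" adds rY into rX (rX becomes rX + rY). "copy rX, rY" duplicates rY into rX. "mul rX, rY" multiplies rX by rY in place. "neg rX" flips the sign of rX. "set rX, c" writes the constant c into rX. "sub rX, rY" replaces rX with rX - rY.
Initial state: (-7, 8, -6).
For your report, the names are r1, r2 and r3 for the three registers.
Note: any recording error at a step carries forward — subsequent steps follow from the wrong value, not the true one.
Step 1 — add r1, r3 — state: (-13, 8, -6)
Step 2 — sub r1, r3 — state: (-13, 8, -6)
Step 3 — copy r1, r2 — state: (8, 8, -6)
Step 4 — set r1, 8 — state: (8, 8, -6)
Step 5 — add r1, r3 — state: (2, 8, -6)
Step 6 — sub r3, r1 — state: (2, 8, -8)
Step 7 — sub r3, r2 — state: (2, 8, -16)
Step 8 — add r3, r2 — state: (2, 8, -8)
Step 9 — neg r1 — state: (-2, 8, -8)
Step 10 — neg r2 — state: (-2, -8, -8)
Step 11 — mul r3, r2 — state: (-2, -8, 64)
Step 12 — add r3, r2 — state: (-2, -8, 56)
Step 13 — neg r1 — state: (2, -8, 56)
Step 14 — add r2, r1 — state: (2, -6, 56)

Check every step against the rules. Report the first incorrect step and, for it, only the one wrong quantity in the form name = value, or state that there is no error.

Step 1: r1 = -7 + -6 = -13 — matches.
Step 2: r1 = -13 - -6 = -7 — the transcript has a different value.
That makes step 2 the first incorrect line — r1 = -7 is what it should show.

step 2, r1 = -7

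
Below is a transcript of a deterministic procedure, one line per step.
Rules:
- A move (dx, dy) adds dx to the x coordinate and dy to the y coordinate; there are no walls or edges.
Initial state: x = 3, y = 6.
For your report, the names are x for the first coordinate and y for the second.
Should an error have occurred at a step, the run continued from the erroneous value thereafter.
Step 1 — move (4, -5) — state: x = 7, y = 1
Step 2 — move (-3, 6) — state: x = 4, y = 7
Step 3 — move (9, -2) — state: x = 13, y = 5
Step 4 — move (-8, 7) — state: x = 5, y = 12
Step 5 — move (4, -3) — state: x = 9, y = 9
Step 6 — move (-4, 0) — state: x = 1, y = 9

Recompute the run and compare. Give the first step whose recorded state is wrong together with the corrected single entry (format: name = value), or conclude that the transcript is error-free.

step 6, x = 5

Step 1: x = 3 + (4) = 7, y = 6 + (-5) = 1 — no discrepancy.
Step 2: x = 7 + (-3) = 4, y = 1 + (6) = 7 — in agreement.
Step 3: x = 4 + (9) = 13, y = 7 + (-2) = 5 — no discrepancy.
Step 4: x = 13 + (-8) = 5, y = 5 + (7) = 12 — same as recorded.
Step 5: x = 5 + (4) = 9, y = 12 + (-3) = 9 — confirmed correct.
Step 6: x = 9 + (-4) = 5, y = 9 + (0) = 9 — this is not what the transcript shows.
So the first discrepancy is step 6, where the right value is x = 5.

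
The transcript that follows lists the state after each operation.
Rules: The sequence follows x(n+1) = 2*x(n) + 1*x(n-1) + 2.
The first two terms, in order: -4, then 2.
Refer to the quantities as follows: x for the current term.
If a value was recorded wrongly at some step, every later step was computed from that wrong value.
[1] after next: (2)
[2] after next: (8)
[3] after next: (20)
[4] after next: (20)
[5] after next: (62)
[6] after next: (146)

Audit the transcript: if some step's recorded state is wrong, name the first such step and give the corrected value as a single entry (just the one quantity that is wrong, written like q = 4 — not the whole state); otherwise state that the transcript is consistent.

Recomputing the run from the initial state:
step 1: x = 2
step 2: x = 8
step 3: x = 20
step 4: x = 50
step 5: x = 122
step 6: x = 296
The first disagreement with the transcript is at step 4, where the value should be x = 50.

step 4, x = 50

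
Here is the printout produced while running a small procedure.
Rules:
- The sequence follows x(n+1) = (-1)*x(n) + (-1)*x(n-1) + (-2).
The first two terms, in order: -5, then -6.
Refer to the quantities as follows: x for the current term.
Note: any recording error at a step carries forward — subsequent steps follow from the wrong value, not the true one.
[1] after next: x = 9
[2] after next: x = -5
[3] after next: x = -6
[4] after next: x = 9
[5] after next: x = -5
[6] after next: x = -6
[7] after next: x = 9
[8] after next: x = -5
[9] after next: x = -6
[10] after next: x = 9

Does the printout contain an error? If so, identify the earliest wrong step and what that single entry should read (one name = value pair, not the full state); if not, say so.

step 1: x = -1*(-6) + (-1)*(-5) + (-2) = 9 -> consistent with the printout
step 2: x = -1*(9) + (-1)*(-6) + (-2) = -5 -> confirmed correct
step 3: x = -1*(-5) + (-1)*(9) + (-2) = -6 -> checks out
step 4: x = -1*(-6) + (-1)*(-5) + (-2) = 9 -> confirmed correct
step 5: x = -1*(9) + (-1)*(-6) + (-2) = -5 -> matches
step 6: x = -1*(-5) + (-1)*(9) + (-2) = -6 -> agrees with the printout
step 7: x = -1*(-6) + (-1)*(-5) + (-2) = 9 -> exactly as logged
step 8: x = -1*(9) + (-1)*(-6) + (-2) = -5 -> in agreement
step 9: x = -1*(-5) + (-1)*(9) + (-2) = -6 -> same as recorded
step 10: x = -1*(-6) + (-1)*(-5) + (-2) = 9 -> in agreement
All steps check out; nothing to correct.

no error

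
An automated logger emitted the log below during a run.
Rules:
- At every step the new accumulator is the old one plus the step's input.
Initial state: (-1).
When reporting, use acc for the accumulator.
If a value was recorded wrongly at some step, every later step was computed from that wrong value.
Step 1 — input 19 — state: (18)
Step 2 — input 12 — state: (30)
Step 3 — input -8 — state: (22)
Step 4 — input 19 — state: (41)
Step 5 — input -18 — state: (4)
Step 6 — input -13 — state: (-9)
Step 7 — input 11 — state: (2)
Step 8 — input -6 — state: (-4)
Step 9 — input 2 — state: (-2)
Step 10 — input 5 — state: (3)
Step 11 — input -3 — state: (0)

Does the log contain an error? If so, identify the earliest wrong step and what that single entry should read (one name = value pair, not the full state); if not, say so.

Step 1: acc = -1 + 19 = 18 — in agreement.
Step 2: acc = 18 + 12 = 30 — same as recorded.
Step 3: acc = 30 + -8 = 22 — consistent with the log.
Step 4: acc = 22 + 19 = 41 — matches.
Step 5: acc = 41 + -18 = 23 — the entry is off here.
The earliest wrong entry is at step 5: it should read acc = 23.

step 5, acc = 23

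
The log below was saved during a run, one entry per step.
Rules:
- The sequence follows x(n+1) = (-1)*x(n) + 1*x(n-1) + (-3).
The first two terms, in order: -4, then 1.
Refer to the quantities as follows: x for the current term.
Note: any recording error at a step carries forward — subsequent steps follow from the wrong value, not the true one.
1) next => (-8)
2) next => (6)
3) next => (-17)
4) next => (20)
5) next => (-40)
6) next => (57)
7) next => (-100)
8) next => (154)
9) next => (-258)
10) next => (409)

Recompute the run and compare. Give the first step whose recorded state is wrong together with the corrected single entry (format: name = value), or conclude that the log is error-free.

step 9, x = -257

step 1: x = -1*(1) + (1)*(-4) + (-3) = -8 -> checks out
step 2: x = -1*(-8) + (1)*(1) + (-3) = 6 -> matches
step 3: x = -1*(6) + (1)*(-8) + (-3) = -17 -> verified
step 4: x = -1*(-17) + (1)*(6) + (-3) = 20 -> same as recorded
step 5: x = -1*(20) + (1)*(-17) + (-3) = -40 -> checks out
step 6: x = -1*(-40) + (1)*(20) + (-3) = 57 -> agrees with the log
step 7: x = -1*(57) + (1)*(-40) + (-3) = -100 -> confirmed correct
step 8: x = -1*(-100) + (1)*(57) + (-3) = 154 -> same as recorded
step 9: x = -1*(154) + (1)*(-100) + (-3) = -257 -> first mismatch against the log
That makes step 9 the first incorrect line — x = -257 is what it should show.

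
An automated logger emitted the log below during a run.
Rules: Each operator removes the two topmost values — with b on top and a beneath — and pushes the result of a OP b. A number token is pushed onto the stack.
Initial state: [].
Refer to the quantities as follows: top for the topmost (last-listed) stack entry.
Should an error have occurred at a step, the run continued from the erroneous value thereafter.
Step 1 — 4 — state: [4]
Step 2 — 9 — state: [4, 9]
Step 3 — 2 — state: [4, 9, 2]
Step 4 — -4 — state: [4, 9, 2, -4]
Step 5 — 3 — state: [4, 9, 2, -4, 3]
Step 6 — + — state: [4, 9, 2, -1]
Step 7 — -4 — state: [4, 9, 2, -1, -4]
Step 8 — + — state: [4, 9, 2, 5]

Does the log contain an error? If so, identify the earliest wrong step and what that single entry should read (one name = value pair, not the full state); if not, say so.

Step 1: push 4: top = 4 — consistent with the log.
Step 2: push 9: top = 9 — agrees with the log.
Step 3: push 2: top = 2 — same as recorded.
Step 4: push -4: top = -4 — consistent with the log.
Step 5: push 3: top = 3 — consistent with the log.
Step 6: -4 + 3 = -1 — confirmed correct.
Step 7: push -4: top = -4 — consistent with the log.
Step 8: -1 + -4 = -5 — first mismatch against the log.
That makes step 8 the first incorrect line — top = -5 is what it should show.

step 8, top = -5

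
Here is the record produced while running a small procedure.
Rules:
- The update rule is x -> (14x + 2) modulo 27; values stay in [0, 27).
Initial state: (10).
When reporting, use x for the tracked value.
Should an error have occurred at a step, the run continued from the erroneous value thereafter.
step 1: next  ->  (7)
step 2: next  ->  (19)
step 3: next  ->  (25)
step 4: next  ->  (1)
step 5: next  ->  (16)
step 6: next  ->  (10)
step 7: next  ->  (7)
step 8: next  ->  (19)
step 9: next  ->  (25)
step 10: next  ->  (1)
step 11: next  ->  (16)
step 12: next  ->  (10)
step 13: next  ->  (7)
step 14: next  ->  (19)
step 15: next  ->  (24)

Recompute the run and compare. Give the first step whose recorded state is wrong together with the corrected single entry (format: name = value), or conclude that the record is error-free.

Recomputing the run from the initial state:
step 1: x = 7
step 2: x = 19
step 3: x = 25
step 4: x = 1
step 5: x = 16
step 6: x = 10
step 7: x = 7
step 8: x = 19
step 9: x = 25
step 10: x = 1
step 11: x = 16
step 12: x = 10
step 13: x = 7
step 14: x = 19
step 15: x = 25
The first disagreement with the record is at step 15, where the value should be x = 25.

step 15, x = 25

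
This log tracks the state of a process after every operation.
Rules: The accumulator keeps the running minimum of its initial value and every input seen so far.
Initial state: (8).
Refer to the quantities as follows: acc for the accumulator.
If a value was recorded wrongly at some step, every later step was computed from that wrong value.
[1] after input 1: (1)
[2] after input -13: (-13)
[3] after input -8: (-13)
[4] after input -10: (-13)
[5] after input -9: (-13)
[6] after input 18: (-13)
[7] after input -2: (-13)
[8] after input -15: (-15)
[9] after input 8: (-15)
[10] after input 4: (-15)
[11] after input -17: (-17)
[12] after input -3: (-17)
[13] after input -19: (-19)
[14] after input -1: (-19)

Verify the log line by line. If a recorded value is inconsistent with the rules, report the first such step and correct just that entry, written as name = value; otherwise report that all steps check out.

no error

1. acc = min(8, 1) = 1 (in agreement)
2. acc = min(1, -13) = -13 (verified)
3. acc = min(-13, -8) = -13 (no discrepancy)
4. acc = min(-13, -10) = -13 (checks out)
5. acc = min(-13, -9) = -13 (exactly as logged)
6. acc = min(-13, 18) = -13 (consistent with the log)
7. acc = min(-13, -2) = -13 (same as recorded)
8. acc = min(-13, -15) = -15 (matches)
9. acc = min(-15, 8) = -15 (confirmed correct)
10. acc = min(-15, 4) = -15 (confirmed correct)
11. acc = min(-15, -17) = -17 (no discrepancy)
12. acc = min(-17, -3) = -17 (consistent with the log)
13. acc = min(-17, -19) = -19 (matches)
14. acc = min(-19, -1) = -19 (exactly as logged)
Every step is consistent.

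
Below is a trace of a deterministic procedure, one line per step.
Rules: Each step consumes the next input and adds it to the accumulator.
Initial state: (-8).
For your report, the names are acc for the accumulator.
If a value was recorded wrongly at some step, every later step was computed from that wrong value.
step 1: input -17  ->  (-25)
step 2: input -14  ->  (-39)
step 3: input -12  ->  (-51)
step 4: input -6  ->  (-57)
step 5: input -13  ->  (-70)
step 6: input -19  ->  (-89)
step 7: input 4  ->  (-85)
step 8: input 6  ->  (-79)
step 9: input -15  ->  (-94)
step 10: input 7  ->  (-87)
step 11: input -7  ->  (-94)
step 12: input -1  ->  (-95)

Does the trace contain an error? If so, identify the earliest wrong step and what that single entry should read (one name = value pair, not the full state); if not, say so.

no error

Step 1: acc = -8 + -17 = -25 — confirmed correct.
Step 2: acc = -25 + -14 = -39 — same as recorded.
Step 3: acc = -39 + -12 = -51 — checks out.
Step 4: acc = -51 + -6 = -57 — agrees with the trace.
Step 5: acc = -57 + -13 = -70 — consistent with the trace.
Step 6: acc = -70 + -19 = -89 — exactly as logged.
Step 7: acc = -89 + 4 = -85 — in agreement.
Step 8: acc = -85 + 6 = -79 — matches.
Step 9: acc = -79 + -15 = -94 — agrees with the trace.
Step 10: acc = -94 + 7 = -87 — confirmed correct.
Step 11: acc = -87 + -7 = -94 — exactly as logged.
Step 12: acc = -94 + -1 = -95 — matches.
Each recorded entry agrees with the recomputation.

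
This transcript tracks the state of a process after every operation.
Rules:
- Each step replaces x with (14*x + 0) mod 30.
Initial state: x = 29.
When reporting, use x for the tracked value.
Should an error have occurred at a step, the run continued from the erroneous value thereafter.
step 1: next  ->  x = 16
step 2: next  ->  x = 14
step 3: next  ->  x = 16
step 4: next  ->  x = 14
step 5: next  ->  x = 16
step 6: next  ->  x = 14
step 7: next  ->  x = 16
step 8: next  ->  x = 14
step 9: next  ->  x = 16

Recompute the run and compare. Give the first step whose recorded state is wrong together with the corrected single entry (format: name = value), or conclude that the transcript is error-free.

Step 1: x = (14*29 + 0) mod 30 = 16 — in agreement.
Step 2: x = (14*16 + 0) mod 30 = 14 — consistent with the transcript.
Step 3: x = (14*14 + 0) mod 30 = 16 — agrees with the transcript.
Step 4: x = (14*16 + 0) mod 30 = 14 — consistent with the transcript.
Step 5: x = (14*14 + 0) mod 30 = 16 — verified.
Step 6: x = (14*16 + 0) mod 30 = 14 — confirmed correct.
Step 7: x = (14*14 + 0) mod 30 = 16 — no discrepancy.
Step 8: x = (14*16 + 0) mod 30 = 14 — agrees with the transcript.
Step 9: x = (14*14 + 0) mod 30 = 16 — no discrepancy.
Nothing is out of place; the run is error-free.

no error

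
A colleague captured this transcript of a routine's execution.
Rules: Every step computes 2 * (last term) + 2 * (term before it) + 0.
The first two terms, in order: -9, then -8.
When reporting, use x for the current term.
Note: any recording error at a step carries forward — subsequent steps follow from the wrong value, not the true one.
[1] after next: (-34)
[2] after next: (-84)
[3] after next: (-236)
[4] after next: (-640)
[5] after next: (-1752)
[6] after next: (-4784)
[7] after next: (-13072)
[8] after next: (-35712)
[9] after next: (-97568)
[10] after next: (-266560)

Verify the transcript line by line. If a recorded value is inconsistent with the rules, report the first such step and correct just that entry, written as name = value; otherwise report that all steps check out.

no error

1. x = 2*(-8) + (2)*(-9) + (0) = -34 (checks out)
2. x = 2*(-34) + (2)*(-8) + (0) = -84 (checks out)
3. x = 2*(-84) + (2)*(-34) + (0) = -236 (confirmed correct)
4. x = 2*(-236) + (2)*(-84) + (0) = -640 (consistent with the transcript)
5. x = 2*(-640) + (2)*(-236) + (0) = -1752 (in agreement)
6. x = 2*(-1752) + (2)*(-640) + (0) = -4784 (confirmed correct)
7. x = 2*(-4784) + (2)*(-1752) + (0) = -13072 (verified)
8. x = 2*(-13072) + (2)*(-4784) + (0) = -35712 (same as recorded)
9. x = 2*(-35712) + (2)*(-13072) + (0) = -97568 (confirmed correct)
10. x = 2*(-97568) + (2)*(-35712) + (0) = -266560 (exactly as logged)
All entries verified; no error found.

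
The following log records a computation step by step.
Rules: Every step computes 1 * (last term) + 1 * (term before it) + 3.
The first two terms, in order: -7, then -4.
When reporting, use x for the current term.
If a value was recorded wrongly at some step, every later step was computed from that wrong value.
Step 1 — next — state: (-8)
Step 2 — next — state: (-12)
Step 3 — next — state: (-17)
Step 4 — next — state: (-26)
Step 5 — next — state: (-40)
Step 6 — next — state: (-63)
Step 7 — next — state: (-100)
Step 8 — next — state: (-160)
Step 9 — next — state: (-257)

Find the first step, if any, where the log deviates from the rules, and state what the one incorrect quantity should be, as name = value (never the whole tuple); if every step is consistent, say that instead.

Recomputing the run from the initial state:
step 1: x = -8
step 2: x = -9
step 3: x = -14
step 4: x = -20
step 5: x = -31
step 6: x = -48
step 7: x = -76
step 8: x = -121
step 9: x = -194
The first disagreement with the log is at step 2, where the value should be x = -9.

step 2, x = -9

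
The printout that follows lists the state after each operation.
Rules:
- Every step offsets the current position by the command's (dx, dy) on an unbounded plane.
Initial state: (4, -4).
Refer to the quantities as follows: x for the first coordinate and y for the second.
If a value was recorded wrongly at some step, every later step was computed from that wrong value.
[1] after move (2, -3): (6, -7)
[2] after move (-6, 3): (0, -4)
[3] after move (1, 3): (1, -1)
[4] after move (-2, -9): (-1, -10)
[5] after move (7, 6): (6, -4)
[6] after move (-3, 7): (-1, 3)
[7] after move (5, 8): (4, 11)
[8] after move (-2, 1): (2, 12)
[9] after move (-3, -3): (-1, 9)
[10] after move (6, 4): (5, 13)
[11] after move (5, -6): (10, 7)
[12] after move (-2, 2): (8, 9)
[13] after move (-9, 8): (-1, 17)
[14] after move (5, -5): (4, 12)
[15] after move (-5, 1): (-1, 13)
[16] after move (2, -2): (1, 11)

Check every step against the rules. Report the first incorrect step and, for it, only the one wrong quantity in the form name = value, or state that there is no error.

step 6, x = 3

1. x = 4 + (2) = 6, y = -4 + (-3) = -7 (matches)
2. x = 6 + (-6) = 0, y = -7 + (3) = -4 (no discrepancy)
3. x = 0 + (1) = 1, y = -4 + (3) = -1 (agrees with the printout)
4. x = 1 + (-2) = -1, y = -1 + (-9) = -10 (no discrepancy)
5. x = -1 + (7) = 6, y = -10 + (6) = -4 (verified)
6. x = 6 + (-3) = 3, y = -4 + (7) = 3 (this is not what the printout shows)
First incorrect step: 6; the correct value is x = 3.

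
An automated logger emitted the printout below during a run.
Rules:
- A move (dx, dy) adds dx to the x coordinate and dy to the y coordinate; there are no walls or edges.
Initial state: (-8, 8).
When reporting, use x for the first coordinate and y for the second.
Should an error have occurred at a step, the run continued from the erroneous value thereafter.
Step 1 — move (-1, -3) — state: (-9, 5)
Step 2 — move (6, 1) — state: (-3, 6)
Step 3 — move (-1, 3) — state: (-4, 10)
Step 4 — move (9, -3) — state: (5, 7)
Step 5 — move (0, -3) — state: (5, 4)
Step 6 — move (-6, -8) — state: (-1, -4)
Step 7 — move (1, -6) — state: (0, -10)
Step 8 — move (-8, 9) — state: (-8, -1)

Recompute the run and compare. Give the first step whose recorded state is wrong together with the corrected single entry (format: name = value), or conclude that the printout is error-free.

step 3, y = 9

Step 1: x = -8 + (-1) = -9, y = 8 + (-3) = 5 — agrees with the printout.
Step 2: x = -9 + (6) = -3, y = 5 + (1) = 6 — agrees with the printout.
Step 3: x = -3 + (-1) = -4, y = 6 + (3) = 9 — a discrepancy with the printout.
So the first discrepancy is step 3, where the right value is y = 9.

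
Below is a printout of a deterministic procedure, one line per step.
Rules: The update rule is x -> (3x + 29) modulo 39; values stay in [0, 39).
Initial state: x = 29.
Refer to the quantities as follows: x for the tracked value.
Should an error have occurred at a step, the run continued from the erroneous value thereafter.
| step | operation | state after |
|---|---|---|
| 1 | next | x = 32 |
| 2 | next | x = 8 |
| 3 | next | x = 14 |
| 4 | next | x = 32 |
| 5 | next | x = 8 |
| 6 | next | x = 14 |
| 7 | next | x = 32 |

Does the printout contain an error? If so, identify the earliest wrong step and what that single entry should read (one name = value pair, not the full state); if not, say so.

Step 1: x = (3*29 + 29) mod 39 = 38 — the recorded entry deviates here.
The audit stops at step 1: the recorded entry is wrong and should be x = 38.

step 1, x = 38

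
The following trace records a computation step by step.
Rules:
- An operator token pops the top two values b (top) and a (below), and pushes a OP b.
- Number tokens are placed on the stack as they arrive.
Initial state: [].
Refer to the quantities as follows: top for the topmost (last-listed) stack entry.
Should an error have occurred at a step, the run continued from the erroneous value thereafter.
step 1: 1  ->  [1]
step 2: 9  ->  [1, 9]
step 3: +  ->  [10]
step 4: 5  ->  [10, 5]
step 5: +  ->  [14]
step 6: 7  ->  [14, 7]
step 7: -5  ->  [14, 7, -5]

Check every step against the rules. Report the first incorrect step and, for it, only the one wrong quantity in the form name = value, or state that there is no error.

step 1: push 1: top = 1 -> in agreement
step 2: push 9: top = 9 -> consistent with the trace
step 3: 1 + 9 = 10 -> confirmed correct
step 4: push 5: top = 5 -> agrees with the trace
step 5: 10 + 5 = 15 -> first mismatch against the trace
That makes step 5 the first incorrect line — top = 15 is what it should show.

step 5, top = 15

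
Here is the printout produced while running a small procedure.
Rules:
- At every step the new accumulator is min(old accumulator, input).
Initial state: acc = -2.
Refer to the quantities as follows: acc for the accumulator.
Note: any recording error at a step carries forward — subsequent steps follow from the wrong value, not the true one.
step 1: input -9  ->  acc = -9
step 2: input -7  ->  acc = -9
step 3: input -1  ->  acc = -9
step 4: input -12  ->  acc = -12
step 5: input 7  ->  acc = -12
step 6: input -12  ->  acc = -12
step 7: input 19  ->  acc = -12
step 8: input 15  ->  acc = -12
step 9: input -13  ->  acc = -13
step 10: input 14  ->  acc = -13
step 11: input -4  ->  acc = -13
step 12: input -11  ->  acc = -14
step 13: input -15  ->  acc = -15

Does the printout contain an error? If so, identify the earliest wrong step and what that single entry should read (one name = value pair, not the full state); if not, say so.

1. acc = min(-2, -9) = -9 (no discrepancy)
2. acc = min(-9, -7) = -9 (checks out)
3. acc = min(-9, -1) = -9 (agrees with the printout)
4. acc = min(-9, -12) = -12 (exactly as logged)
5. acc = min(-12, 7) = -12 (checks out)
6. acc = min(-12, -12) = -12 (agrees with the printout)
7. acc = min(-12, 19) = -12 (same as recorded)
8. acc = min(-12, 15) = -12 (agrees with the printout)
9. acc = min(-12, -13) = -13 (agrees with the printout)
10. acc = min(-13, 14) = -13 (in agreement)
11. acc = min(-13, -4) = -13 (no discrepancy)
12. acc = min(-13, -11) = -13 (a discrepancy with the printout)
Conclusion: step 12 carries the first error; the entry should be acc = -13.

step 12, acc = -13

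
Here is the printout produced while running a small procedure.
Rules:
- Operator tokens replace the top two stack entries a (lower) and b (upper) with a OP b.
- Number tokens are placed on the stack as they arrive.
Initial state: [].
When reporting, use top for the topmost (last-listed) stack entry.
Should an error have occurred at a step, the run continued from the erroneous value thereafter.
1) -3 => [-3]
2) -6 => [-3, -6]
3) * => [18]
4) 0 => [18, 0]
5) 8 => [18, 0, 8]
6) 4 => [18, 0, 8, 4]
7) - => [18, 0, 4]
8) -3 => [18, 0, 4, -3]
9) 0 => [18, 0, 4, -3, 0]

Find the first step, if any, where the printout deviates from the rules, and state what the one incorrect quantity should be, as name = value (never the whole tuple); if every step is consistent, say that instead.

Step 1: push -3: top = -3 — no discrepancy.
Step 2: push -6: top = -6 — confirmed correct.
Step 3: -3 * -6 = 18 — confirmed correct.
Step 4: push 0: top = 0 — no discrepancy.
Step 5: push 8: top = 8 — checks out.
Step 6: push 4: top = 4 — agrees with the printout.
Step 7: 8 - 4 = 4 — no discrepancy.
Step 8: push -3: top = -3 — confirmed correct.
Step 9: push 0: top = 0 — agrees with the printout.
No step deviates from the rules.

no error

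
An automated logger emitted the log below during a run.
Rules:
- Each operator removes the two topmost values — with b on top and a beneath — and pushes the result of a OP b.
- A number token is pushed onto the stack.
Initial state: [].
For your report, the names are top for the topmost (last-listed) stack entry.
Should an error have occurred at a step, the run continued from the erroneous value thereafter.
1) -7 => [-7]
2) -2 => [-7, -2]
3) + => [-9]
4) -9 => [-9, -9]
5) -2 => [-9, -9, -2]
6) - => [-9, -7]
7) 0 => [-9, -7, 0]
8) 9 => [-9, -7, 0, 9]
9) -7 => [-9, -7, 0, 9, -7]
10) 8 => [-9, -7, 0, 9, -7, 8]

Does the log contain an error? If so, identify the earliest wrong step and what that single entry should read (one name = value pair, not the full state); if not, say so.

no error

Recomputing the run from the initial state:
step 1: [-7]
step 2: [-7, -2]
step 3: [-9]
step 4: [-9, -9]
step 5: [-9, -9, -2]
step 6: [-9, -7]
step 7: [-9, -7, 0]
step 8: [-9, -7, 0, 9]
step 9: [-9, -7, 0, 9, -7]
step 10: [-9, -7, 0, 9, -7, 8]
This matches the log at every step.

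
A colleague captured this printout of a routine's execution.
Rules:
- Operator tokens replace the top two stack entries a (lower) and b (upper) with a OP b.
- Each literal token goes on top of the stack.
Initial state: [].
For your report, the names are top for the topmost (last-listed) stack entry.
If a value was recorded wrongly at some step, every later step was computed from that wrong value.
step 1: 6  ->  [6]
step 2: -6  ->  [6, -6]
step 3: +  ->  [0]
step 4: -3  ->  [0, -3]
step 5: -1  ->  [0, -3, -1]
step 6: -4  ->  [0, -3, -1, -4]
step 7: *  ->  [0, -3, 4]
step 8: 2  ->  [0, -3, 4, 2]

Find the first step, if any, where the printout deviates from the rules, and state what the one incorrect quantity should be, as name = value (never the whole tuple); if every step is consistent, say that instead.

no error

Recomputing the run from the initial state:
step 1: [6]
step 2: [6, -6]
step 3: [0]
step 4: [0, -3]
step 5: [0, -3, -1]
step 6: [0, -3, -1, -4]
step 7: [0, -3, 4]
step 8: [0, -3, 4, 2]
This matches the printout at every step.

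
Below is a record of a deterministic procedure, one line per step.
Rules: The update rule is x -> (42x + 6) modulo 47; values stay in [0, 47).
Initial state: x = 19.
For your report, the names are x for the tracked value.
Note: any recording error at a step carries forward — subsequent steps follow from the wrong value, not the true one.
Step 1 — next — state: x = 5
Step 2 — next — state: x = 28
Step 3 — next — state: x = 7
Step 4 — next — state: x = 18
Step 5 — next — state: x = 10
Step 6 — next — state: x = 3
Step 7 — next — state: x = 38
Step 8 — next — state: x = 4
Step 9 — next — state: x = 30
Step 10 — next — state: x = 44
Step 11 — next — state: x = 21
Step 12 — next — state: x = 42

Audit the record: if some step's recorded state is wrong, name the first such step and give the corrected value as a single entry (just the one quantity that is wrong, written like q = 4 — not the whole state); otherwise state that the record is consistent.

Step 1: x = (42*19 + 6) mod 47 = 5 — confirmed correct.
Step 2: x = (42*5 + 6) mod 47 = 28 — no discrepancy.
Step 3: x = (42*28 + 6) mod 47 = 7 — confirmed correct.
Step 4: x = (42*7 + 6) mod 47 = 18 — confirmed correct.
Step 5: x = (42*18 + 6) mod 47 = 10 — exactly as logged.
Step 6: x = (42*10 + 6) mod 47 = 3 — no discrepancy.
Step 7: x = (42*3 + 6) mod 47 = 38 — verified.
Step 8: x = (42*38 + 6) mod 47 = 4 — in agreement.
Step 9: x = (42*4 + 6) mod 47 = 33 — the entry is off here.
First deviation found at step 9; the corrected entry is x = 33.

step 9, x = 33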